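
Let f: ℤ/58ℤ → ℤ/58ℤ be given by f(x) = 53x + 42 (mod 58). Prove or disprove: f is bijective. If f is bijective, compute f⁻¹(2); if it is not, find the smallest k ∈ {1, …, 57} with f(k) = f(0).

Suppose f(x_1) = f(x_2) in ℤ/58ℤ. Then 53x_1 + 42 ≡ 53x_2 + 42 (mod 58), so 53(x_1 − x_2) ≡ 0 (mod 58).
Since gcd(53, 58) = 1, 53 is invertible modulo 58, thus x_1 − x_2 ≡ 0 (mod 58), i.e. x_1 = x_2.
We now compute 53⁻¹ mod 58 explicitly. Euclid's algorithm: 58 = 1·53 + 5, 53 = 10·5 + 3, 5 = 1·3 + 2, 3 = 1·2 + 1; back-substituting gives 1 = 23·53 − 21·58, so 53⁻¹ ≡ 23 (mod 58).
Then y ↦ 23(y − 42) is a two-sided inverse to f, so every y ∈ ℤ/58ℤ has a preimage.
Therefore f is bijective.
Since f is bijective, we compute f⁻¹(2): solve 53x + 42 ≡ 2 (mod 58), i.e. 53x ≡ 18 (mod 58).
Multiplying by 53⁻¹ = 23 gives x ≡ 23·18 = 414 = 7·58 + 8 ≡ 8 (mod 58).
Check: f(8) = 53·8 + 42 = 466 = 8·58 + 2 ≡ 2 (mod 58).

8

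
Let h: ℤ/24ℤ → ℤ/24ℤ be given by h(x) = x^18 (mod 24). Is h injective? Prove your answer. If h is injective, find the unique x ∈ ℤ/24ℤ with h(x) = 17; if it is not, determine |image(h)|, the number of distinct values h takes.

4

h(2): Repeated squaring mod 24: 2^1 ≡ 2, 2^2 ≡ 2² = 4, 2^4 ≡ 4² = 16, 2^8 ≡ 16² = 256 ≡ 16, 2^16 ≡ 16² = 256 ≡ 16. Since 18 = 16 + 2, 2^18 ≡ 16·4: 16·4 = 64 ≡ 16. So 2^18 ≡ 16 (mod 24).
h(4): Repeated squaring mod 24: 4^1 ≡ 4, 4^2 ≡ 4² = 16, 4^4 ≡ 16² = 256 ≡ 16, 4^8 ≡ 16² = 256 ≡ 16, 4^16 ≡ 16² = 256 ≡ 16. Since 18 = 16 + 2, 4^18 ≡ 16·16: 16·16 = 256 ≡ 16. So 4^18 ≡ 16 (mod 24).
So h(2) = h(4) = 16 while 2 ≠ 4, so h is not injective.
Since h is not injective, we determine |image(h)|. Computing x^18 mod 24 for each x (by repeated squaring, reducing mod 24 at every step), the values h(0), h(1), …, h(23) are: 0, 1, 16, 9, 16, 1, 0, 1, 16, 9, 16, 1, 0, 1, 16, 9, 16, 1, 0, 1, 16, 9, 16, 1.
The distinct values are {0, 1, 9, 16}; there are 4 of them.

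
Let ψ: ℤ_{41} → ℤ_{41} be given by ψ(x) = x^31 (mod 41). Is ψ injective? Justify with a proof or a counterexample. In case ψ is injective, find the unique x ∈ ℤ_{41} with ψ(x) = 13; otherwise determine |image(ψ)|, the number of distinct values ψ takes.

Since 41 is prime, the nonzero elements of ℤ_{41} form a cyclic group of order 40.
As gcd(31, 40) = 1, raising to the 31st power is a bijection on this group: if u^31 ≡ v^31 then (uv^{−1})^31 = 1, and the only element of order dividing gcd(31, 40) = 1 is 1, so u = v.
With ψ(0) = 0 this makes ψ injective on all of ℤ_{41}, hence bijective (finite equal-size domain and codomain). In particular ψ is injective.
Since ψ is injective, we find the preimage of 13. The inverse of x ↦ x^31 on (ℤ_{41})^× is x ↦ x^31, because 31·31 = 961 = 24·40 + 1 ≡ 1 (mod 40) and x^{40} = 1 for x ≠ 0 (Fermat). So ψ⁻¹(13) = 13^31 mod 41.
Repeated squaring mod 41: 13^1 ≡ 13, 13^2 ≡ 13² = 169 ≡ 5, 13^4 ≡ 5² = 25, 13^8 ≡ 25² = 625 ≡ 10, 13^16 ≡ 10² = 100 ≡ 18. Since 31 = 16 + 8 + 4 + 2 + 1, 13^31 ≡ 18·10·25·5·13: 18·10 = 180 ≡ 16, then 16·25 = 400 ≡ 31, then 31·5 = 155 ≡ 32, then 32·13 = 416 ≡ 6. So 13^31 ≡ 6 (mod 41).
Hence ψ⁻¹(13) = 6.

6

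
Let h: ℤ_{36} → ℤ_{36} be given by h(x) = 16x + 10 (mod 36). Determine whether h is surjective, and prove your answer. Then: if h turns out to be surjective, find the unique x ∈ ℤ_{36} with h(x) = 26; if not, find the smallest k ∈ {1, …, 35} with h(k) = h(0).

9

Since gcd(16, 36) = 4, we have 16x ≡ 0 (mod 4) for all x, so h(x) ≡ 2 (mod 4).
But 0 ≢ 2 (mod 4), so 0 ∈ ℤ_{36} has no preimage. Therefore h is not surjective.
Since h is not surjective, we find the least positive k with h(k) = h(0): this means 16k ≡ 0 (mod 36), i.e. 36 ∣ 16k. Since gcd(16, 36) = 4, dividing through by 4 this holds exactly when 9 ∣ 4k, and as gcd(4, 9) = 1, exactly when 9 ∣ k.
The smallest positive such k is 9.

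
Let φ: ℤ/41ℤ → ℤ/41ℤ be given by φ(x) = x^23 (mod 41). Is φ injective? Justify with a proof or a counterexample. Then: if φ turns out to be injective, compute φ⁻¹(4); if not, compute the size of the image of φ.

Since 41 is prime, the nonzero elements of ℤ/41ℤ form a cyclic group of order 40.
As gcd(23, 40) = 1, raising to the 23rd power is a bijection on this group: if u^23 ≡ v^23 then (uv^{−1})^23 = 1, and the only element of order dividing gcd(23, 40) = 1 is 1, so u = v.
With φ(0) = 0 this makes φ injective on all of ℤ/41ℤ, hence bijective (finite equal-size domain and codomain). In particular φ is injective.
Since φ is injective, we find the preimage of 4. The inverse of x ↦ x^23 on (ℤ/41ℤ)^× is x ↦ x^7, because 23·7 = 161 = 4·40 + 1 ≡ 1 (mod 40) and x^{40} = 1 for x ≠ 0 (Fermat). So φ⁻¹(4) = 4^7 mod 41.
Repeated squaring mod 41: 4^1 ≡ 4, 4^2 ≡ 4² = 16, 4^4 ≡ 16² = 256 ≡ 10. Since 7 = 4 + 2 + 1, 4^7 ≡ 10·16·4: 10·16 = 160 ≡ 37, then 37·4 = 148 ≡ 25. So 4^7 ≡ 25 (mod 41).
Hence φ⁻¹(4) = 25.

25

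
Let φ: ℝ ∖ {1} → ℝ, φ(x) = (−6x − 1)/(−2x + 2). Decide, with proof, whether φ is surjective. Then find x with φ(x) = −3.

5/12

If φ(x) = 3, cross-multiplying gives −2(−6x − 1) = −6(−2x + 2), which simplifies to 2 = −12 — false.  So 3 has no preimage and φ is not surjective.
Solving φ(x) = −3: cross-multiplying gives −6x − 1 = −3(−2x + 2), which rearranges to −12x = −5, so x = 5/12.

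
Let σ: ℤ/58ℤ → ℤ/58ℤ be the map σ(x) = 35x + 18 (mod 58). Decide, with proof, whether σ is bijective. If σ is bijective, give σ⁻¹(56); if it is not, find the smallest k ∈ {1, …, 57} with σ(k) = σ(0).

Suppose σ(s) = σ(t) in ℤ/58ℤ. Then 35s + 18 ≡ 35t + 18 (mod 58), therefore 35(s − t) ≡ 0 (mod 58).
Since gcd(35, 58) = 1, 35 is invertible modulo 58, so s − t ≡ 0 (mod 58), i.e. s = t.
We now compute 35⁻¹ mod 58 explicitly. Euclid's algorithm: 58 = 1·35 + 23, 35 = 1·23 + 12, 23 = 1·12 + 11, 12 = 1·11 + 1; back-substituting gives 1 = 5·35 − 3·58, so 35⁻¹ ≡ 5 (mod 58).
Then y ↦ 5(y − 18) is a two-sided inverse to σ, so every y ∈ ℤ/58ℤ has a preimage.
Hence σ is bijective.
Since σ is bijective, we compute σ⁻¹(56): solve 35x + 18 ≡ 56 (mod 58), i.e. 35x ≡ 38 (mod 58).
Multiplying by 35⁻¹ = 5 gives x ≡ 5·38 = 190 = 3·58 + 16 ≡ 16 (mod 58).
Check: σ(16) = 35·16 + 18 = 578 = 9·58 + 56 ≡ 56 (mod 58).

16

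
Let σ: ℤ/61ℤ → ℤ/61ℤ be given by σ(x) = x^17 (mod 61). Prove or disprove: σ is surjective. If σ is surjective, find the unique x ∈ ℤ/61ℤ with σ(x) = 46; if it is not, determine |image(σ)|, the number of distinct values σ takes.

36

Since 61 is prime, the nonzero elements of ℤ/61ℤ form a cyclic group of order 60.
As gcd(17, 60) = 1, raising to the 17th power is a bijection on this group: if x_1^17 ≡ x_2^17 then (x_1x_2^{−1})^17 = 1, and the only element of order dividing gcd(17, 60) = 1 is 1, so x_1 = x_2.
With σ(0) = 0 this makes σ injective on all of ℤ/61ℤ, hence bijective (finite equal-size domain and codomain). In particular σ is surjective.
Since σ is surjective, we find the preimage of 46. The inverse of x ↦ x^17 on (ℤ/61ℤ)^× is x ↦ x^53, because 17·53 = 901 = 15·60 + 1 ≡ 1 (mod 60) and x^{60} = 1 for x ≠ 0 (Fermat). So σ⁻¹(46) = 46^53 mod 61.
Repeated squaring mod 61: 46^1 ≡ 46, 46^2 ≡ 46² = 2116 ≡ 42, 46^4 ≡ 42² = 1764 ≡ 56, 46^8 ≡ 56² = 3136 ≡ 25, 46^16 ≡ 25² = 625 ≡ 15, 46^32 ≡ 15² = 225 ≡ 42. Since 53 = 32 + 16 + 4 + 1, 46^53 ≡ 42·15·56·46: 42·15 = 630 ≡ 20, then 20·56 = 1120 ≡ 22, then 22·46 = 1012 ≡ 36. So 46^53 ≡ 36 (mod 61).
Hence σ⁻¹(46) = 36.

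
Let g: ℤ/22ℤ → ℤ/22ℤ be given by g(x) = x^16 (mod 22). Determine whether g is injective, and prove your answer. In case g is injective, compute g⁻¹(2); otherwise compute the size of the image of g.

12

g(10): Repeated squaring mod 22: 10^1 ≡ 10, 10^2 ≡ 10² = 100 ≡ 12, 10^4 ≡ 12² = 144 ≡ 12, 10^8 ≡ 12² = 144 ≡ 12, 10^16 ≡ 12² = 144 ≡ 12. So 10^16 ≡ 12 (mod 22).
g(12): Repeated squaring mod 22: 12^1 ≡ 12, 12^2 ≡ 12² = 144 ≡ 12, 12^4 ≡ 12² = 144 ≡ 12, 12^8 ≡ 12² = 144 ≡ 12, 12^16 ≡ 12² = 144 ≡ 12. So 12^16 ≡ 12 (mod 22).
So g(10) = g(12) = 12 while 10 ≠ 12, hence g is not injective.
Since g is not injective, we determine |image(g)|. Computing x^16 mod 22 for each x (by repeated squaring, reducing mod 22 at every step), the values g(0), g(1), …, g(21) are: 0, 1, 20, 3, 4, 5, 16, 15, 14, 9, 12, 11, 12, 9, 14, 15, 16, 5, 4, 3, 20, 1.
The distinct values are {0, 1, 3, 4, 5, 9, 11, 12, 14, 15, 16, 20}; there are 12 of them.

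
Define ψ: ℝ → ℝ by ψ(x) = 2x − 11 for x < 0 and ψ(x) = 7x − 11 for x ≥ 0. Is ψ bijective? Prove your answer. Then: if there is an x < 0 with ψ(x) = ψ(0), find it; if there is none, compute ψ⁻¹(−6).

Both pieces are strictly increasing (slopes 2 and 7), so each is injective on its own interval.
The left piece maps (−∞, 0) onto (−∞, −11); the right piece maps [0, ∞) onto [−11, ∞).
Since −11 = −11, the images partition ℝ: ψ is injective and surjective, hence bijective.
Because the two images are disjoint, no x < 0 has ψ(x) = ψ(0), so we compute ψ⁻¹(−6): −6 lies in [−11, ∞), so solve 7x − 11 = −6: x = (−6 + 11)/7 = 5/7.

5/7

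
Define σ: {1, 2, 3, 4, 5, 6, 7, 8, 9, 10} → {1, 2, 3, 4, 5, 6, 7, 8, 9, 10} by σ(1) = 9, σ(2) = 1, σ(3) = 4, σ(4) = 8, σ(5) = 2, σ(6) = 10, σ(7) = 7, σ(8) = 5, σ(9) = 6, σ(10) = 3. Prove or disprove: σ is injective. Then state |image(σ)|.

The values σ(1), …, σ(10) are 9, 1, 4, 8, 2, 10, 7, 5, 6, 3 — all distinct.
So σ(x_1) = σ(x_2) only when x_1 = x_2, and σ is injective.
The image of σ is {1, 2, 3, 4, 5, 6, 7, 8, 9, 10}, which has 10 elements.

10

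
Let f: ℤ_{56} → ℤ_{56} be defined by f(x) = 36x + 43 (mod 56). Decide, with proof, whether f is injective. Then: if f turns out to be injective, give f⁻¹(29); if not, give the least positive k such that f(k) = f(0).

14

We have gcd(36, 56) = 4 > 1. Taking s = 0 and t = 14: f(0) = 43 and f(14) = 36·14 + 43 = 547 ≡ 43 (mod 56).
So f(0) = f(14) while 0 ≠ 14, hence f is not injective.
Since f is not injective, we find the least positive k with f(k) = f(0): this means 36k ≡ 0 (mod 56), i.e. 56 ∣ 36k. Since gcd(36, 56) = 4, dividing through by 4 this holds exactly when 14 ∣ 9k, and as gcd(9, 14) = 1, exactly when 14 ∣ k.
The smallest positive such k is 14.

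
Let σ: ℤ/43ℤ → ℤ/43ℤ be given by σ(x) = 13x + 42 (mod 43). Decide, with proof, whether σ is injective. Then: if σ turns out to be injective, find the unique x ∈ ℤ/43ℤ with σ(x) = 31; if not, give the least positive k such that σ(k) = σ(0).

19

Recall: σ is injective if σ(a) = σ(b) implies a = b.
Suppose σ(a) = σ(b) in ℤ/43ℤ. Then 13a + 42 ≡ 13b + 42 (mod 43), hence 13(a − b) ≡ 0 (mod 43).
Since gcd(13, 43) = 1, 13 is invertible modulo 43, so a − b ≡ 0 (mod 43), i.e. a = b.
Thus σ is injective.
We now compute 13⁻¹ mod 43 explicitly. Euclid's algorithm: 43 = 3·13 + 4, 13 = 3·4 + 1; back-substituting gives 1 = 10·13 − 3·43, so 13⁻¹ ≡ 10 (mod 43).
Since σ is injective, we compute σ⁻¹(31): solve 13x + 42 ≡ 31 (mod 43), i.e. 13x ≡ 32 (mod 43).
Multiplying by 13⁻¹ = 10 gives x ≡ 10·32 = 320 = 7·43 + 19 ≡ 19 (mod 43).
Check: σ(19) = 13·19 + 42 = 289 = 6·43 + 31 ≡ 31 (mod 43).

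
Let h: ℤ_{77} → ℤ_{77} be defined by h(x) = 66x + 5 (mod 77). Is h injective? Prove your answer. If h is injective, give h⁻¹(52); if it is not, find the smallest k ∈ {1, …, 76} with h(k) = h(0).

We have gcd(66, 77) = 11 > 1. Taking s = 0 and t = 7: h(0) = 5 and h(7) = 66·7 + 5 = 467 ≡ 5 (mod 77).
So h(0) = h(7) while 0 ≠ 7, hence h is not injective.
Since h is not injective, we find the least positive k with h(k) = h(0): this means 66k ≡ 0 (mod 77), i.e. 77 ∣ 66k. Since gcd(66, 77) = 11, dividing through by 11 this holds exactly when 7 ∣ 6k, and as gcd(6, 7) = 1, exactly when 7 ∣ k.
The smallest positive such k is 7.

7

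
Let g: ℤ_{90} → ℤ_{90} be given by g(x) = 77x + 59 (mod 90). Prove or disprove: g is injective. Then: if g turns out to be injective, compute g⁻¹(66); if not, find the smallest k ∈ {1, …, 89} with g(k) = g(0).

Suppose g(x_1) = g(x_2) in ℤ_{90}. Then 77x_1 + 59 ≡ 77x_2 + 59 (mod 90), thus 77(x_1 − x_2) ≡ 0 (mod 90).
Since gcd(77, 90) = 1, 77 is invertible modulo 90, hence x_1 − x_2 ≡ 0 (mod 90), i.e. x_1 = x_2.
So g is injective.
We now compute 77⁻¹ mod 90 explicitly. Euclid's algorithm: 90 = 1·77 + 13, 77 = 5·13 + 12, 13 = 1·12 + 1; back-substituting gives 1 = 83·77 − 71·90, so 77⁻¹ ≡ 83 (mod 90).
Since g is injective, we compute g⁻¹(66): solve 77x + 59 ≡ 66 (mod 90), i.e. 77x ≡ 7 (mod 90).
Multiplying by 77⁻¹ = 83 gives x ≡ 83·7 = 581 = 6·90 + 41 ≡ 41 (mod 90).
Check: g(41) = 77·41 + 59 = 3216 = 35·90 + 66 ≡ 66 (mod 90).

41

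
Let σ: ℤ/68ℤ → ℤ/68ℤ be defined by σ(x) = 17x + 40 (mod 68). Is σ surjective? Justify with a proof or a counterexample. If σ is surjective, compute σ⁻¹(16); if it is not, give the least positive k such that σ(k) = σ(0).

By definition, surjectivity means every element of the codomain has a preimage under σ.
Since gcd(17, 68) = 17, we have 17x ≡ 0 (mod 17) for all x, so σ(x) ≡ 6 (mod 17).
But 0 ≢ 6 (mod 17), so 0 ∈ ℤ/68ℤ has no preimage. Thus σ is not surjective.
Since σ is not surjective, we find the least positive k with σ(k) = σ(0): this means 17k ≡ 0 (mod 68), i.e. 68 ∣ 17k. Since gcd(17, 68) = 17, dividing through by 17 this holds exactly when 4 ∣ k.
The smallest positive such k is 4.

4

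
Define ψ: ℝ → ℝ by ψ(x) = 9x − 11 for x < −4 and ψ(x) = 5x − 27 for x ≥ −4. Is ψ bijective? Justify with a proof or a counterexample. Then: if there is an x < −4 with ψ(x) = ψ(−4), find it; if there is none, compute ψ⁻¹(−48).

-37/9

Both pieces are strictly increasing (slopes 9 and 5), so each is injective on its own interval.
The left piece maps (−∞, −4) onto (−∞, −47); the right piece maps [−4, ∞) onto [−47, ∞).
Since −47 = −47, the images partition ℝ: ψ is injective and surjective, hence bijective.
Because the two images are disjoint, no x < −4 has ψ(x) = ψ(−4), so we compute ψ⁻¹(−48): −48 lies in (−∞, −47), so solve 9x − 11 = −48: x = (−48 + 11)/9 = −37/9.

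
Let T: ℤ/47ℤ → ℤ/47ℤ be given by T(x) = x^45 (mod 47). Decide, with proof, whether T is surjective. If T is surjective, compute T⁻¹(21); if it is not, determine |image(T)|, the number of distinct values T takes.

9

Since 47 is prime, the nonzero elements of ℤ/47ℤ form a cyclic group of order 46.
As gcd(45, 46) = 1, raising to the 45th power is a bijection on this group: if s^45 ≡ t^45 then (st^{−1})^45 = 1, and the only element of order dividing gcd(45, 46) = 1 is 1, so s = t.
With T(0) = 0 this makes T injective on all of ℤ/47ℤ, hence bijective (finite equal-size domain and codomain). In particular T is surjective.
Since T is surjective, we find the preimage of 21. The inverse of x ↦ x^45 on (ℤ/47ℤ)^× is x ↦ x^45, because 45·45 = 2025 = 44·46 + 1 ≡ 1 (mod 46) and x^{46} = 1 for x ≠ 0 (Fermat). So T⁻¹(21) = 21^45 mod 47.
Repeated squaring mod 47: 21^1 ≡ 21, 21^2 ≡ 21² = 441 ≡ 18, 21^4 ≡ 18² = 324 ≡ 42, 21^8 ≡ 42² = 1764 ≡ 25, 21^16 ≡ 25² = 625 ≡ 14, 21^32 ≡ 14² = 196 ≡ 8. Since 45 = 32 + 8 + 4 + 1, 21^45 ≡ 8·25·42·21: 8·25 = 200 ≡ 12, then 12·42 = 504 ≡ 34, then 34·21 = 714 ≡ 9. So 21^45 ≡ 9 (mod 47).
Hence T⁻¹(21) = 9.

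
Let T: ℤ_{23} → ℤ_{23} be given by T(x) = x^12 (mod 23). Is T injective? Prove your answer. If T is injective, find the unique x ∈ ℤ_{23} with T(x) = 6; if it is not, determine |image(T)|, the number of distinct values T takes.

T(11): Repeated squaring mod 23: 11^1 ≡ 11, 11^2 ≡ 11² = 121 ≡ 6, 11^4 ≡ 6² = 36 ≡ 13, 11^8 ≡ 13² = 169 ≡ 8. Since 12 = 8 + 4, 11^12 ≡ 8·13: 8·13 = 104 ≡ 12. So 11^12 ≡ 12 (mod 23).
T(12): Repeated squaring mod 23: 12^1 ≡ 12, 12^2 ≡ 12² = 144 ≡ 6, 12^4 ≡ 6² = 36 ≡ 13, 12^8 ≡ 13² = 169 ≡ 8. Since 12 = 8 + 4, 12^12 ≡ 8·13: 8·13 = 104 ≡ 12. So 12^12 ≡ 12 (mod 23).
So T(11) = T(12) = 12 while 11 ≠ 12, so T is not injective.
Since T is not injective, we determine |image(T)|. Computing x^12 mod 23 for each x (by repeated squaring, reducing mod 23 at every step), the values T(0), T(1), …, T(22) are: 0, 1, 2, 3, 4, 18, 6, 16, 8, 9, 13, 12, 12, 13, 9, 8, 16, 6, 18, 4, 3, 2, 1.
The distinct values are {0, 1, 2, 3, 4, 6, 8, 9, 12, 13, 16, 18}; there are 12 of them.

12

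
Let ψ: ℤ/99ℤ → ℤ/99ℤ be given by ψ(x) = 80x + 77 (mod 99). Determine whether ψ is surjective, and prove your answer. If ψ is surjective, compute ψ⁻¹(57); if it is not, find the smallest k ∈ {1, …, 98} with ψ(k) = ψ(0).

74

Recall: surjectivity means every element of the codomain has a preimage under ψ.
Since gcd(80, 99) = 1, 80 is invertible modulo 99. Euclid's algorithm: 99 = 1·80 + 19, 80 = 4·19 + 4, 19 = 4·4 + 3, 4 = 1·3 + 1; back-substituting gives 1 = 26·80 − 21·99, so 80⁻¹ ≡ 26 (mod 99).
Then y ↦ 26(y − 77) is a two-sided inverse to ψ, so every y ∈ ℤ/99ℤ has a preimage.
Therefore ψ is surjective.
Since ψ is surjective, we find ψ⁻¹(57): we need 80x ≡ 57 − 77 ≡ 79 (mod 99). Using 80⁻¹ = 26: x ≡ 26·79 = 2054 = 20·99 + 74, so x = 74.
Check: ψ(74) = 80·74 + 77 = 5997 = 60·99 + 57 ≡ 57 (mod 99).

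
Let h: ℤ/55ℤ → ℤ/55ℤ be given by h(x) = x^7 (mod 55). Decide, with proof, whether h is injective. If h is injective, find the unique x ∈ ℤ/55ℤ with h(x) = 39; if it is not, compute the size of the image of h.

Computing x^7 mod 55 for each x (by repeated squaring, reducing mod 55 at every step), the values h(0), h(1), …, h(54) are: 0, 1, 18, 42, 49, 25, 41, 28, 2, 4, 10, 11, 23, 7, 9, 5, 36, 8, 17, 24, 15, 21, 33, 12, 29, 20, 16, 3, 52, 39, 35, 26, 43, 22, 34, 40, 31, 38, 47, 19, 50, 46, 48, 32, 44, 45, 51, 53, 27, 14, 30, 6, 13, 37, 54.
Every element of ℤ/55ℤ appears exactly once in this list, so h is a bijection, and in particular injective.
Since h is injective, we read off the preimage of 39 from the same table: h(29) = 39, so h⁻¹(39) = 29.

29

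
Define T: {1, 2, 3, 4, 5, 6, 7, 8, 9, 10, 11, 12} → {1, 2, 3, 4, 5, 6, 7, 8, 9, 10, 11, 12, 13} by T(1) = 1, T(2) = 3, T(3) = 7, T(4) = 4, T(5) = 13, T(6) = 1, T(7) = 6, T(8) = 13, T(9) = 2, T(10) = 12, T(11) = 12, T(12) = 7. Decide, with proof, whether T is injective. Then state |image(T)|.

8

T(1) = 1 = T(6) with 1 ≠ 6, so T is not injective.
The image of T is {1, 2, 3, 4, 6, 7, 12, 13}, which has 8 elements.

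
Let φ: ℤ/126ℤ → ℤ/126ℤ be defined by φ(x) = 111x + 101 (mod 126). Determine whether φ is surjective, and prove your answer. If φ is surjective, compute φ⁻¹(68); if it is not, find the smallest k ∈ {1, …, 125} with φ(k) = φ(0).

42

Recall that surjectivity means every element of the codomain has a preimage under φ.
Since gcd(111, 126) = 3, we have 111x ≡ 0 (mod 3) for all x, so φ(x) ≡ 2 (mod 3).
But 0 ≢ 2 (mod 3), so 0 ∈ ℤ/126ℤ has no preimage. Thus φ is not surjective.
Since φ is not surjective, we find the least positive k with φ(k) = φ(0): this means 111k ≡ 0 (mod 126), i.e. 126 ∣ 111k. Since gcd(111, 126) = 3, dividing through by 3 this holds exactly when 42 ∣ 37k, and as gcd(37, 42) = 1, exactly when 42 ∣ k.
The smallest positive such k is 42.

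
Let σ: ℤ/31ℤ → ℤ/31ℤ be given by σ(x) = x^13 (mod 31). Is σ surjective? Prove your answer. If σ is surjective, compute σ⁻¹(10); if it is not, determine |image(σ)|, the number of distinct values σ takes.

Since 31 is prime, the nonzero elements of ℤ/31ℤ form a cyclic group of order 30.
As gcd(13, 30) = 1, raising to the 13th power is a bijection on this group: if x_1^13 ≡ x_2^13 then (x_1x_2^{−1})^13 = 1, and the only element of order dividing gcd(13, 30) = 1 is 1, so x_1 = x_2.
With σ(0) = 0 this makes σ injective on all of ℤ/31ℤ, hence bijective (finite equal-size domain and codomain). In particular σ is surjective.
Since σ is surjective, we find the preimage of 10. The inverse of x ↦ x^13 on (ℤ/31ℤ)^× is x ↦ x^7, because 13·7 = 91 = 3·30 + 1 ≡ 1 (mod 30) and x^{30} = 1 for x ≠ 0 (Fermat). So σ⁻¹(10) = 10^7 mod 31.
Repeated squaring mod 31: 10^1 ≡ 10, 10^2 ≡ 10² = 100 ≡ 7, 10^4 ≡ 7² = 49 ≡ 18. Since 7 = 4 + 2 + 1, 10^7 ≡ 18·7·10: 18·7 = 126 ≡ 2, then 2·10 = 20. So 10^7 ≡ 20 (mod 31).
Hence σ⁻¹(10) = 20.

20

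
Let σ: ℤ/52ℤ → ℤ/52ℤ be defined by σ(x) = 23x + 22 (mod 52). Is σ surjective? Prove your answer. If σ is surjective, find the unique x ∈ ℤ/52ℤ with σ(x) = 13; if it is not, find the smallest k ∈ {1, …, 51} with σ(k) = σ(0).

By definition, σ is surjective if every y in the codomain equals σ(x) for some x in the domain.
Since gcd(23, 52) = 1, 23 is invertible modulo 52. Euclid's algorithm: 52 = 2·23 + 6, 23 = 3·6 + 5, 6 = 1·5 + 1; back-substituting gives 1 = 43·23 − 19·52, so 23⁻¹ ≡ 43 (mod 52).
Then y ↦ 43(y − 22) is a two-sided inverse to σ, so every y ∈ ℤ/52ℤ has a preimage.
Therefore σ is surjective.
Since σ is surjective, we find σ⁻¹(13): we need 23x ≡ 13 − 22 ≡ 43 (mod 52). Using 23⁻¹ = 43: x ≡ 43·43 = 1849 = 35·52 + 29, so x = 29.
Check: σ(29) = 23·29 + 22 = 689 = 13·52 + 13 ≡ 13 (mod 52).

29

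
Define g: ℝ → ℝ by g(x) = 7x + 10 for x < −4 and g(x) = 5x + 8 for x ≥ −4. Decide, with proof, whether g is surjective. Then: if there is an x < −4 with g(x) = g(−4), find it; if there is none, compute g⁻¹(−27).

Both pieces are strictly increasing (slopes 7 and 5), so each is injective on its own interval.
The left piece maps (−∞, −4) onto (−∞, −18); the right piece maps [−4, ∞) onto [−12, ∞).
The union (−∞, −18) ∪ [−12, ∞) omits the interval between −18 and −12; in particular −18 has no preimage. So g is not surjective.
Because the two images are disjoint, no x < −4 has g(x) = g(−4), so we compute g⁻¹(−27): −27 lies in (−∞, −18), so solve 7x + 10 = −27: x = (−27 − 10)/7 = −37/7.

-37/7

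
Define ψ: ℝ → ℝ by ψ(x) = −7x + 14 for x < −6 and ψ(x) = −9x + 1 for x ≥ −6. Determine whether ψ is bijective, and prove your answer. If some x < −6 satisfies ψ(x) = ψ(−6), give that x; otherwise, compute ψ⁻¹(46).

-5

Both pieces are strictly decreasing (slopes −7 and −9), so each is injective on its own interval.
The left piece maps (−∞, −6) onto (56, ∞); the right piece maps [−6, ∞) onto (−∞, 55].
The images leave a gap (56 has no preimage), so ψ is not surjective, hence not bijective.
Because the two images are disjoint, no x < −6 has ψ(x) = ψ(−6), so we compute ψ⁻¹(46): 46 lies in (−∞, 55], so solve −9x + 1 = 46: x = (46 − 1)/(−9) = −5.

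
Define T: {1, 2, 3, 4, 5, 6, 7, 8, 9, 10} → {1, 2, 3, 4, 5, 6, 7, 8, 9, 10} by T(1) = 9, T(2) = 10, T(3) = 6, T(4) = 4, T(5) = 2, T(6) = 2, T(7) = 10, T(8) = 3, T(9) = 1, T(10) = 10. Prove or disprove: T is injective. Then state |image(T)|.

T(5) = 2 = T(6) with 5 ≠ 6, so T is not injective.
The image of T is {1, 2, 3, 4, 6, 9, 10}, which has 7 elements.

7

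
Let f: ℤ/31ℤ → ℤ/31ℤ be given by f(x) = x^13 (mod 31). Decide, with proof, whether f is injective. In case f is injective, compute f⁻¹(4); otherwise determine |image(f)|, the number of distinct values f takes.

Since 31 is prime, the nonzero elements of ℤ/31ℤ form a cyclic group of order 30.
As gcd(13, 30) = 1, raising to the 13th power is a bijection on this group: if a^13 ≡ b^13 then (ab^{−1})^13 = 1, and the only element of order dividing gcd(13, 30) = 1 is 1, so a = b.
With f(0) = 0 this makes f injective on all of ℤ/31ℤ, hence bijective (finite equal-size domain and codomain). In particular f is injective.
Since f is injective, we find the preimage of 4. The inverse of x ↦ x^13 on (ℤ/31ℤ)^× is x ↦ x^7, because 13·7 = 91 = 3·30 + 1 ≡ 1 (mod 30) and x^{30} = 1 for x ≠ 0 (Fermat). So f⁻¹(4) = 4^7 mod 31.
Repeated squaring mod 31: 4^1 ≡ 4, 4^2 ≡ 4² = 16, 4^4 ≡ 16² = 256 ≡ 8. Since 7 = 4 + 2 + 1, 4^7 ≡ 8·16·4: 8·16 = 128 ≡ 4, then 4·4 = 16. So 4^7 ≡ 16 (mod 31).
Hence f⁻¹(4) = 16.

16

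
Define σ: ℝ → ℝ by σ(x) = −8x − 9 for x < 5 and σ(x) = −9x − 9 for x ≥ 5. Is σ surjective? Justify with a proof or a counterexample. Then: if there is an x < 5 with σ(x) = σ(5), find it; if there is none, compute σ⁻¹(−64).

Both pieces are strictly decreasing (slopes −8 and −9), so each is injective on its own interval.
The left piece maps (−∞, 5) onto (−49, ∞); the right piece maps [5, ∞) onto (−∞, −54].
The union (−49, ∞) ∪ (−∞, −54] omits the interval between −49 and −54; in particular −49 has no preimage. So σ is not surjective.
Because the two images are disjoint, no x < 5 has σ(x) = σ(5), so we compute σ⁻¹(−64): −64 lies in (−∞, −54], so solve −9x − 9 = −64: x = (−64 + 9)/(−9) = 55/9.

55/9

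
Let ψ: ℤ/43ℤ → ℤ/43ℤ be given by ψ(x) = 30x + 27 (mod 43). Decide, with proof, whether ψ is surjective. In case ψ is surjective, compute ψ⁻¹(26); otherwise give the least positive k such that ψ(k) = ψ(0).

Recall: surjectivity means every element of the codomain has a preimage under ψ.
Since gcd(30, 43) = 1, 30 is invertible modulo 43. Euclid's algorithm: 43 = 1·30 + 13, 30 = 2·13 + 4, 13 = 3·4 + 1; back-substituting gives 1 = 33·30 − 23·43, so 30⁻¹ ≡ 33 (mod 43).
For any y ∈ ℤ/43ℤ, x = 33(y − 27) mod 43 satisfies ψ(x) = 30·33(y − 27) + 27 ≡ y (since 30·33 ≡ 1 mod 43). So every y has a preimage.
Therefore ψ is surjective.
Since ψ is surjective, we compute ψ⁻¹(26): solve 30x + 27 ≡ 26 (mod 43), i.e. 30x ≡ 42 (mod 43).
Multiplying by 30⁻¹ = 33 gives x ≡ 33·42 = 1386 = 32·43 + 10 ≡ 10 (mod 43).
Check: ψ(10) = 30·10 + 27 = 327 = 7·43 + 26 ≡ 26 (mod 43).

10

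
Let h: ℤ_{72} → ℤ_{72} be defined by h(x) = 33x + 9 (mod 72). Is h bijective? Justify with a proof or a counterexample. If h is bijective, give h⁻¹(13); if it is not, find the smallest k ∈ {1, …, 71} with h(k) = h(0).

We have gcd(33, 72) = 3 > 1. Taking u = 0 and v = 24: h(0) = 9 and h(24) = 33·24 + 9 = 801 ≡ 9 (mod 72).
So h(0) = h(24) while 0 ≠ 24, hence h is not injective, hence not bijective.
Since h is not bijective, we find the least positive k with h(k) = h(0): this means 33k ≡ 0 (mod 72), i.e. 72 ∣ 33k. Since gcd(33, 72) = 3, dividing through by 3 this holds exactly when 24 ∣ 11k, and as gcd(11, 24) = 1, exactly when 24 ∣ k.
The smallest positive such k is 24.

24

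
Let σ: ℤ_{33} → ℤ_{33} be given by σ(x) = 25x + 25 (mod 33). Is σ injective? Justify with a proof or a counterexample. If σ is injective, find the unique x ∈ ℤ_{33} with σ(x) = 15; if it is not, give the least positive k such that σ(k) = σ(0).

Recall: injectivity means: for all x_1, x_2 in the domain, σ(x_1) = σ(x_2) implies x_1 = x_2.
If σ(x_1) = σ(x_2), then 25x_1 ≡ 25x_2 (mod 33). Because gcd(25, 33) = 1, we may cancel 25 to get x_1 ≡ x_2 (mod 33).
Thus σ is injective.
We now compute 25⁻¹ mod 33 explicitly. Euclid's algorithm: 33 = 1·25 + 8, 25 = 3·8 + 1; back-substituting gives 1 = 4·25 − 3·33, so 25⁻¹ ≡ 4 (mod 33).
Since σ is injective, we find σ⁻¹(15): we need 25x ≡ 15 − 25 ≡ 23 (mod 33). Using 25⁻¹ = 4: x ≡ 4·23 = 92 = 2·33 + 26, so x = 26.
Check: σ(26) = 25·26 + 25 = 675 = 20·33 + 15 ≡ 15 (mod 33).

26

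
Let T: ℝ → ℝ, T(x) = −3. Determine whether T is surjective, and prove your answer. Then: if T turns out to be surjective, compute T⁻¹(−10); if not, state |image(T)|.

Recall that surjectivity means every element of the codomain has a preimage under T.
T(x) = −3 for all x, so −2 has no preimage and T is not surjective.
Since T is not surjective, we state |image(T)|: the image of T is {−3}, which has 1 element.

1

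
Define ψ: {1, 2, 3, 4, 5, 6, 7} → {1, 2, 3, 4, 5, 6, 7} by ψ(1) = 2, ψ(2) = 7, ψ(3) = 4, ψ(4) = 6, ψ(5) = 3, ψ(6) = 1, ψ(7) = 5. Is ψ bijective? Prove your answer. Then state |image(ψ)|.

The values 2, 7, 4, 6, 3, 1, 5 are a permutation of {1, 2, 3, 4, 5, 6, 7}: each element appears exactly once.
So ψ is injective and surjective, hence bijective.
The image of ψ is {1, 2, 3, 4, 5, 6, 7}, which has 7 elements.

7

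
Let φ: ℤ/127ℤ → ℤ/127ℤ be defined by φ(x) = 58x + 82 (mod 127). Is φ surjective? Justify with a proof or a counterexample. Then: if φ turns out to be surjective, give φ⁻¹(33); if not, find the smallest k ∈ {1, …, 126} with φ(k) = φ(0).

Recall: surjectivity means every element of the codomain has a preimage under φ.
Since gcd(58, 127) = 1, 58 is invertible modulo 127. Euclid's algorithm: 127 = 2·58 + 11, 58 = 5·11 + 3, 11 = 3·3 + 2, 3 = 1·2 + 1; back-substituting gives 1 = 46·58 − 21·127, so 58⁻¹ ≡ 46 (mod 127).
For any y ∈ ℤ/127ℤ, x = 46(y − 82) mod 127 satisfies φ(x) = 58·46(y − 82) + 82 ≡ y (since 58·46 ≡ 1 mod 127). So every y has a preimage.
Hence φ is surjective.
Since φ is surjective, we compute φ⁻¹(33): solve 58x + 82 ≡ 33 (mod 127), i.e. 58x ≡ 78 (mod 127).
Multiplying by 58⁻¹ = 46 gives x ≡ 46·78 = 3588 = 28·127 + 32 ≡ 32 (mod 127).
Check: φ(32) = 58·32 + 82 = 1938 = 15·127 + 33 ≡ 33 (mod 127).

32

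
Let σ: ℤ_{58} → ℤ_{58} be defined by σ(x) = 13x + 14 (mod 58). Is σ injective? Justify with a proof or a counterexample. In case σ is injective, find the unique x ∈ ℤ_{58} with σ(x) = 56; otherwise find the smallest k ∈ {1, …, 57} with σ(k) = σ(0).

Suppose σ(u) = σ(v) in ℤ_{58}. Then 13u + 14 ≡ 13v + 14 (mod 58), therefore 13(u − v) ≡ 0 (mod 58).
Since gcd(13, 58) = 1, 13 is invertible modulo 58, so u − v ≡ 0 (mod 58), i.e. u = v.
Thus σ is injective.
We now compute 13⁻¹ mod 58 explicitly. Euclid's algorithm: 58 = 4·13 + 6, 13 = 2·6 + 1; back-substituting gives 1 = 9·13 − 2·58, so 13⁻¹ ≡ 9 (mod 58).
Since σ is injective, we compute σ⁻¹(56): solve 13x + 14 ≡ 56 (mod 58), i.e. 13x ≡ 42 (mod 58).
Multiplying by 13⁻¹ = 9 gives x ≡ 9·42 = 378 = 6·58 + 30 ≡ 30 (mod 58).
Check: σ(30) = 13·30 + 14 = 404 = 6·58 + 56 ≡ 56 (mod 58).

30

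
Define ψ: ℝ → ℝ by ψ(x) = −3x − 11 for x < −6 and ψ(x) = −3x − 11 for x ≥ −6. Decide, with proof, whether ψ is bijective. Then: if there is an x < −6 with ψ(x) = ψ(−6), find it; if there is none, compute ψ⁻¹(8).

Both pieces are strictly decreasing (slopes −3 and −3), so each is injective on its own interval.
The left piece maps (−∞, −6) onto (7, ∞); the right piece maps [−6, ∞) onto (−∞, 7].
Since 7 = 7, the images partition ℝ: ψ is injective and surjective, hence bijective.
Because the two images are disjoint, no x < −6 has ψ(x) = ψ(−6), so we compute ψ⁻¹(8): 8 lies in (7, ∞), so solve −3x − 11 = 8: x = (8 + 11)/(−3) = −19/3.

-19/3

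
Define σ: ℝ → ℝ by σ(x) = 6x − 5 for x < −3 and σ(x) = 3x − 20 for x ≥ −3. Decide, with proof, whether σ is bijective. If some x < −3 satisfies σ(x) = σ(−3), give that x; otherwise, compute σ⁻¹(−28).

-4

Both pieces are strictly increasing (slopes 6 and 3), so each is injective on its own interval.
The left piece maps (−∞, −3) onto (−∞, −23); the right piece maps [−3, ∞) onto [−29, ∞).
These images overlap. In particular σ(−3) = −29 (right piece), and solving 6x − 5 = −29 on the left piece gives x = −4 < −3.
So σ(−4) = σ(−3) with −4 ≠ −3, and σ is not injective, hence not bijective. This x = −4 is the requested value below −3.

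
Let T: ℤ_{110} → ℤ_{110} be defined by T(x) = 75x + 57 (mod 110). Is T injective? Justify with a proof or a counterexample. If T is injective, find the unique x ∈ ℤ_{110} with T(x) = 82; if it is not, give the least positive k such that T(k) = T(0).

22

We have gcd(75, 110) = 5 > 1. Taking a = 0 and b = 22: T(0) = 57 and T(22) = 75·22 + 57 = 1707 ≡ 57 (mod 110).
So T(0) = T(22) while 0 ≠ 22, therefore T is not injective.
Since T is not injective, we find the least positive k with T(k) = T(0): this means 75k ≡ 0 (mod 110), i.e. 110 ∣ 75k. Since gcd(75, 110) = 5, dividing through by 5 this holds exactly when 22 ∣ 15k, and as gcd(15, 22) = 1, exactly when 22 ∣ k.
The smallest positive such k is 22.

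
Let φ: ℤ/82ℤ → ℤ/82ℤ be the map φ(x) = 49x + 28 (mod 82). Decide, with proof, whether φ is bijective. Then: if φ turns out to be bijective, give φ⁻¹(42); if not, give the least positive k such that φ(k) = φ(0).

12

Suppose φ(x_1) = φ(x_2) in ℤ/82ℤ. Then 49x_1 + 28 ≡ 49x_2 + 28 (mod 82), therefore 49(x_1 − x_2) ≡ 0 (mod 82).
Since gcd(49, 82) = 1, 49 is invertible modulo 82, so x_1 − x_2 ≡ 0 (mod 82), i.e. x_1 = x_2.
We now compute 49⁻¹ mod 82 explicitly. Euclid's algorithm: 82 = 1·49 + 33, 49 = 1·33 + 16, 33 = 2·16 + 1; back-substituting gives 1 = 77·49 − 46·82, so 49⁻¹ ≡ 77 (mod 82).
Then y ↦ 77(y − 28) is a two-sided inverse to φ, so every y ∈ ℤ/82ℤ has a preimage.
Thus φ is bijective.
Since φ is bijective, we find φ⁻¹(42): we need 49x ≡ 42 − 28 ≡ 14 (mod 82). Using 49⁻¹ = 77: x ≡ 77·14 = 1078 = 13·82 + 12, so x = 12.
Check: φ(12) = 49·12 + 28 = 616 = 7·82 + 42 ≡ 42 (mod 82).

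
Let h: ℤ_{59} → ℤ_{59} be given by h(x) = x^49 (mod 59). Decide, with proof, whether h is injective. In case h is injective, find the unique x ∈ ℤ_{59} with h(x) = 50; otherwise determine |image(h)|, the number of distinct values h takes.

Since 59 is prime, the nonzero elements of ℤ_{59} form a cyclic group of order 58.
As gcd(49, 58) = 1, raising to the 49th power is a bijection on this group: if u^49 ≡ v^49 then (uv^{−1})^49 = 1, and the only element of order dividing gcd(49, 58) = 1 is 1, so u = v.
With h(0) = 0 this makes h injective on all of ℤ_{59}, hence bijective (finite equal-size domain and codomain). In particular h is injective.
Since h is injective, we find the preimage of 50. The inverse of x ↦ x^49 on (ℤ_{59})^× is x ↦ x^45, because 49·45 = 2205 = 38·58 + 1 ≡ 1 (mod 58) and x^{58} = 1 for x ≠ 0 (Fermat). So h⁻¹(50) = 50^45 mod 59.
Repeated squaring mod 59: 50^1 ≡ 50, 50^2 ≡ 50² = 2500 ≡ 22, 50^4 ≡ 22² = 484 ≡ 12, 50^8 ≡ 12² = 144 ≡ 26, 50^16 ≡ 26² = 676 ≡ 27, 50^32 ≡ 27² = 729 ≡ 21. Since 45 = 32 + 8 + 4 + 1, 50^45 ≡ 21·26·12·50: 21·26 = 546 ≡ 15, then 15·12 = 180 ≡ 3, then 3·50 = 150 ≡ 32. So 50^45 ≡ 32 (mod 59).
Hence h⁻¹(50) = 32.

32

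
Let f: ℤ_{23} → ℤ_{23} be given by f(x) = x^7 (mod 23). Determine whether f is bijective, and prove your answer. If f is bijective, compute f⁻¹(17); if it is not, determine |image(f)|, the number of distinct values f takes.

5

Since 23 is prime, the nonzero elements of ℤ_{23} form a cyclic group of order 22.
As gcd(7, 22) = 1, raising to the 7th power is a bijection on this group: if a^7 ≡ b^7 then (ab^{−1})^7 = 1, and the only element of order dividing gcd(7, 22) = 1 is 1, so a = b.
With f(0) = 0 this makes f injective on all of ℤ_{23}, hence bijective (finite equal-size domain and codomain). In particular f is bijective.
Since f is bijective, we find the preimage of 17. The inverse of x ↦ x^7 on (ℤ_{23})^× is x ↦ x^19, because 7·19 = 133 = 6·22 + 1 ≡ 1 (mod 22) and x^{22} = 1 for x ≠ 0 (Fermat). So f⁻¹(17) = 17^19 mod 23.
Repeated squaring mod 23: 17^1 ≡ 17, 17^2 ≡ 17² = 289 ≡ 13, 17^4 ≡ 13² = 169 ≡ 8, 17^8 ≡ 8² = 64 ≡ 18, 17^16 ≡ 18² = 324 ≡ 2. Since 19 = 16 + 2 + 1, 17^19 ≡ 2·13·17: 2·13 = 26 ≡ 3, then 3·17 = 51 ≡ 5. So 17^19 ≡ 5 (mod 23).
Hence f⁻¹(17) = 5.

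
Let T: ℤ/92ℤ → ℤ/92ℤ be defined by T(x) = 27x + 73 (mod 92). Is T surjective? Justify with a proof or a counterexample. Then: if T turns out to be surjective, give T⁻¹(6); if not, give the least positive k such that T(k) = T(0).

35

Since gcd(27, 92) = 1, 27 is invertible modulo 92. Euclid's algorithm: 92 = 3·27 + 11, 27 = 2·11 + 5, 11 = 2·5 + 1; back-substituting gives 1 = 75·27 − 22·92, so 27⁻¹ ≡ 75 (mod 92).
Then y ↦ 75(y − 73) is a two-sided inverse to T, so every y ∈ ℤ/92ℤ has a preimage.
Hence T is surjective.
Since T is surjective, we compute T⁻¹(6): solve 27x + 73 ≡ 6 (mod 92), i.e. 27x ≡ 25 (mod 92).
Multiplying by 27⁻¹ = 75 gives x ≡ 75·25 = 1875 = 20·92 + 35 ≡ 35 (mod 92).
Check: T(35) = 27·35 + 73 = 1018 = 11·92 + 6 ≡ 6 (mod 92).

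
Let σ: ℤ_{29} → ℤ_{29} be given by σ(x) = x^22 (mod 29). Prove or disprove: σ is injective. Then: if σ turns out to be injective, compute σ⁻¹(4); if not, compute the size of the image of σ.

σ(14): Repeated squaring mod 29: 14^1 ≡ 14, 14^2 ≡ 14² = 196 ≡ 22, 14^4 ≡ 22² = 484 ≡ 20, 14^8 ≡ 20² = 400 ≡ 23, 14^16 ≡ 23² = 529 ≡ 7. Since 22 = 16 + 4 + 2, 14^22 ≡ 7·20·22: 7·20 = 140 ≡ 24, then 24·22 = 528 ≡ 6. So 14^22 ≡ 6 (mod 29).
σ(15): Repeated squaring mod 29: 15^1 ≡ 15, 15^2 ≡ 15² = 225 ≡ 22, 15^4 ≡ 22² = 484 ≡ 20, 15^8 ≡ 20² = 400 ≡ 23, 15^16 ≡ 23² = 529 ≡ 7. Since 22 = 16 + 4 + 2, 15^22 ≡ 7·20·22: 7·20 = 140 ≡ 24, then 24·22 = 528 ≡ 6. So 15^22 ≡ 6 (mod 29).
So σ(14) = σ(15) = 6 while 14 ≠ 15, hence σ is not injective.
Since σ is not injective, we determine |image(σ)|. Computing x^22 mod 29 for each x (by repeated squaring, reducing mod 29 at every step), the values σ(0), σ(1), …, σ(28) are: 0, 1, 5, 22, 25, 24, 23, 7, 9, 20, 4, 13, 28, 16, 6, 6, 16, 28, 13, 4, 20, 9, 7, 23, 24, 25, 22, 5, 1.
The distinct values are {0, 1, 4, 5, 6, 7, 9, 13, 16, 20, 22, 23, 24, 25, 28}; there are 15 of them.

15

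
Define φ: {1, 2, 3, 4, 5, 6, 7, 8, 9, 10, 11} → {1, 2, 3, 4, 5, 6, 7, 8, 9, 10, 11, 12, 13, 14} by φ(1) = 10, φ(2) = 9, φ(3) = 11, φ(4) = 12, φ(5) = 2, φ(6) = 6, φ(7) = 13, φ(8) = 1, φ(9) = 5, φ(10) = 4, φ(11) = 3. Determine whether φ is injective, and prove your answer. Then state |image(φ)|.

The values φ(1), …, φ(11) are 10, 9, 11, 12, 2, 6, 13, 1, 5, 4, 3 — all distinct.
So φ(a) = φ(b) only when a = b, and φ is injective.
The image of φ is {1, 2, 3, 4, 5, 6, 9, 10, 11, 12, 13}, which has 11 elements.

11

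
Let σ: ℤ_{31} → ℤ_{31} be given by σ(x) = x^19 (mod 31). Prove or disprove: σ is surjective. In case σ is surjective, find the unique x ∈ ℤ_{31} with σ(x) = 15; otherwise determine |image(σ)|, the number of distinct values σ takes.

Since 31 is prime, the nonzero elements of ℤ_{31} form a cyclic group of order 30.
As gcd(19, 30) = 1, raising to the 19th power is a bijection on this group: if u^19 ≡ v^19 then (uv^{−1})^19 = 1, and the only element of order dividing gcd(19, 30) = 1 is 1, so u = v.
With σ(0) = 0 this makes σ injective on all of ℤ_{31}, hence bijective (finite equal-size domain and codomain). In particular σ is surjective.
Since σ is surjective, we find the preimage of 15. The inverse of x ↦ x^19 on (ℤ_{31})^× is x ↦ x^19, because 19·19 = 361 = 12·30 + 1 ≡ 1 (mod 30) and x^{30} = 1 for x ≠ 0 (Fermat). So σ⁻¹(15) = 15^19 mod 31.
Repeated squaring mod 31: 15^1 ≡ 15, 15^2 ≡ 15² = 225 ≡ 8, 15^4 ≡ 8² = 64 ≡ 2, 15^8 ≡ 2² = 4, 15^16 ≡ 4² = 16. Since 19 = 16 + 2 + 1, 15^19 ≡ 16·8·15: 16·8 = 128 ≡ 4, then 4·15 = 60 ≡ 29. So 15^19 ≡ 29 (mod 31).
Hence σ⁻¹(15) = 29.

29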